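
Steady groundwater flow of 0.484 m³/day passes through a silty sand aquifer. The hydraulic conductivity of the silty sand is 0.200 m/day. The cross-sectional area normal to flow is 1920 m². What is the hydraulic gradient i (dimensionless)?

0.00126

From Q = K·A·i, i = Q / (K·A) = 0.484 / (0.2000 × 1920) = 0.001260.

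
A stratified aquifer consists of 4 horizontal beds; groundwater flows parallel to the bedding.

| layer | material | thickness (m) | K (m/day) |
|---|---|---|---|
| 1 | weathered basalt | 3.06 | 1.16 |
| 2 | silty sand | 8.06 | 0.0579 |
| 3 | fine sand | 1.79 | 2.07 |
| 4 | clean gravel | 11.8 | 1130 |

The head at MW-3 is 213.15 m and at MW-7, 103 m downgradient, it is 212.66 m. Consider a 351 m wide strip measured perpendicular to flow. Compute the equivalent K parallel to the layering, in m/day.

540

Flow is parallel to layering, so each bed carries its own Darcy discharge and the transmissivities add.
Σ(K_i·b_i) = 1.16×3.06 + 0.0579×8.06 + 2.07×1.79 + 1130×11.8 = 13342 m²/day.
Total thickness b = 24.71 m, so K_eq = Σ(K_i·b_i)/b = 539.9 m/day.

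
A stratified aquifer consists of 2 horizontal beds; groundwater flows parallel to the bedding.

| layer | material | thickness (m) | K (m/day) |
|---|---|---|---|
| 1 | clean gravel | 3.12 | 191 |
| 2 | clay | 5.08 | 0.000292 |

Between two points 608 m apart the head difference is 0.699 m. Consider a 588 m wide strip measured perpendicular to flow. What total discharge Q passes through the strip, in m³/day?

403

Flow is parallel to layering, so each bed carries its own Darcy discharge and the transmissivities add.
Σ(K_i·b_i) = 191×3.12 + 0.000292×5.08 = 595.9 m²/day.
Hydraulic gradient i = Δh / L = 0.699 / 608 = 0.001150.
Q = Σ(K_i·b_i) · W · i = 595.9 × 588 × 0.001150 = 402.8 m³/day.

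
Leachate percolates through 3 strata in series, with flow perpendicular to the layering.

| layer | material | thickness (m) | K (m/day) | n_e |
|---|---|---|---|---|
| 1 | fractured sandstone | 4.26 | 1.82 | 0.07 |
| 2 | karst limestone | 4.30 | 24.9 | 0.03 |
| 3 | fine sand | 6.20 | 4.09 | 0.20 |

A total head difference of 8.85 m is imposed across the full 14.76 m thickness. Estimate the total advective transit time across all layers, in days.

With flow normal to the layers, continuity requires the same specific discharge q through every layer.
Σ(b_i/K_i) = 4.26/1.82 + 4.30/24.9 + 6.20/4.09 = 4.029 d.
q = Δh / Σ(b_i/K_i) = 8.85 / 4.029 = 2.196 m/day.
In each layer the seepage velocity is v_i = q/n_i, so the layer transit time is t_i = b_i·n_i / q:
  layer 1 (fractured sandstone): t_1 = 4.26 × 0.07 / 2.196 = 0.1358 d
  layer 2 (karst limestone): t_2 = 4.30 × 0.03 / 2.196 = 0.05873 d
  layer 3 (fine sand): t_3 = 6.20 × 0.20 / 2.196 = 0.5645 d
Total t = Σ t_i = 0.7590 days.

0.759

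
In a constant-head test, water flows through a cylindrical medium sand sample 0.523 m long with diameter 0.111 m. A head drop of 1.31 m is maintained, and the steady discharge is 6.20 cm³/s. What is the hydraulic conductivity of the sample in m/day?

Cross-sectional area A = π·(d/2)² = π × (0.111/2)² = 0.009677 m².
Convert discharge: 6.20 cm³/s = 6.200e-06 m³/s.
Darcy's law rearranged: K = Q·L / (A·Δh) = 6.200e-06 × 0.523 / (0.009677 × 1.31) = 0.0002558 m/s = 22.10 m/day.

22.1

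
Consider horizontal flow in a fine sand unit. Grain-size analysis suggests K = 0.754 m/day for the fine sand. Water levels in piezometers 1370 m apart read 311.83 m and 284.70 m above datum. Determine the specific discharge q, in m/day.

0.0149

Hydraulic gradient i = (311.83 − 284.70) / 1370 = 27.13 / 1370 = 0.01980.
Specific discharge q = K · i = 0.7540 × 0.01980 = 0.01493 m/day.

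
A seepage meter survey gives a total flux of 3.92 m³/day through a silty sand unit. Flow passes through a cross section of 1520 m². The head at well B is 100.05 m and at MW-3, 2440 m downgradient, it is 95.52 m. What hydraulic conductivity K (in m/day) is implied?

Hydraulic gradient i = (100.05 − 95.52) / 2440 = 4.53 / 2440 = 0.001857.
From Q = K·A·i, K = Q / (A·i) = 3.92 / (1520 × 0.001857) = 1.389 m/day.

1.39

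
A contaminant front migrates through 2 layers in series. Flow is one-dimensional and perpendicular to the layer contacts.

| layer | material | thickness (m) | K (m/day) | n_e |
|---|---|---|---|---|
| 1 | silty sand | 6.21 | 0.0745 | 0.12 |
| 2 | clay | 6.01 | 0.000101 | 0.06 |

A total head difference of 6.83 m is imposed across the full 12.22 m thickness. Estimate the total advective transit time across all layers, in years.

With flow normal to the layers, continuity requires the same specific discharge q through every layer.
Σ(b_i/K_i) = 6.21/0.0745 + 6.01/0.000101 = 59588 d.
q = Δh / Σ(b_i/K_i) = 6.83 / 59588 = 0.0001146 m/day.
In each layer the seepage velocity is v_i = q/n_i, so the layer transit time is t_i = b_i·n_i / q:
  layer 1 (silty sand): t_1 = 6.21 × 0.12 / 0.0001146 = 6501 d
  layer 2 (clay): t_2 = 6.01 × 0.06 / 0.0001146 = 3146 d
Total t = Σ t_i = 9648 days = 26.41 years.

26.4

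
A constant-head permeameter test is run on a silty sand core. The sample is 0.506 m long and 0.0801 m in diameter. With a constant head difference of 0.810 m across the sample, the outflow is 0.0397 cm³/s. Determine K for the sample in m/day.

0.425

Cross-sectional area A = π·(d/2)² = π × (0.0801/2)² = 0.005039 m².
Convert discharge: 0.0397 cm³/s = 3.970e-08 m³/s.
Darcy's law rearranged: K = Q·L / (A·Δh) = 3.970e-08 × 0.506 / (0.005039 × 0.810) = 4.922e-06 m/s = 0.4252 m/day.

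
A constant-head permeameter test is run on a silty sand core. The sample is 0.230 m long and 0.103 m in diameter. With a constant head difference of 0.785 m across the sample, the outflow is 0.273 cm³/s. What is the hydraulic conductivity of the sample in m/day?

0.829

Cross-sectional area A = π·(d/2)² = π × (0.103/2)² = 0.008332 m².
Convert discharge: 0.273 cm³/s = 2.730e-07 m³/s.
Darcy's law rearranged: K = Q·L / (A·Δh) = 2.730e-07 × 0.230 / (0.008332 × 0.785) = 9.600e-06 m/s = 0.8294 m/day.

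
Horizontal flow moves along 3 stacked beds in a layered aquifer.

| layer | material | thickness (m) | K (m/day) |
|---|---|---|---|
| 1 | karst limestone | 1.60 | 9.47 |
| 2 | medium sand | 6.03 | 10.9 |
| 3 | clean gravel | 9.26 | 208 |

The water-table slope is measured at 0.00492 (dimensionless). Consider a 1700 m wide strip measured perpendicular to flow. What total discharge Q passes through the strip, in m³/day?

Flow is parallel to layering, so each bed carries its own Darcy discharge and the transmissivities add.
Σ(K_i·b_i) = 9.47×1.60 + 10.9×6.03 + 208×9.26 = 2007 m²/day.
Hydraulic gradient i = 0.00492.
Q = Σ(K_i·b_i) · W · i = 2007 × 1700 × 0.004920 = 16786 m³/day.

16800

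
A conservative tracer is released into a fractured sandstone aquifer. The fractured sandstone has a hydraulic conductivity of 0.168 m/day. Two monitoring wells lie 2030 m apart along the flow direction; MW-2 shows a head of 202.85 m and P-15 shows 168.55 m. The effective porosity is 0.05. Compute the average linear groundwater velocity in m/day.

0.0568

Hydraulic gradient i = (202.85 − 168.55) / 2030 = 34.3 / 2030 = 0.01690.
Darcy flux q = K · i = 0.1680 × 0.01690 = 0.002839 m/day.
Seepage velocity v = q / n_e = 0.002839 / 0.05 = 0.05677 m/day.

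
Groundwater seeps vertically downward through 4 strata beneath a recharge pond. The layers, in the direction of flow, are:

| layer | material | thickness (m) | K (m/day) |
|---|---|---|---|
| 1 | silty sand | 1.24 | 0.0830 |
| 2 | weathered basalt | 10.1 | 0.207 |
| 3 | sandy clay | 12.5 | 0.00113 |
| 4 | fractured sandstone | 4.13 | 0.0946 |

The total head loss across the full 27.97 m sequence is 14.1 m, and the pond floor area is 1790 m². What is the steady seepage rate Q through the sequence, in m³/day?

Flow is perpendicular to layering, so the layers act in series and the equivalent K is the thickness-weighted harmonic mean.
Total thickness L = 1.24 + 10.1 + 12.5 + 4.13 = 27.97 m.
Σ(b_i/K_i) = 1.24/0.0830 + 10.1/0.207 + 12.5/0.00113 + 4.13/0.0946 = 11169 d.
K_eq = L / Σ(b_i/K_i) = 27.97 / 11169 = 0.002504 m/day.
Q = K_eq · A · (Δh/L) = 0.002504 × 1790 × (14.1/27.97) = 2.260 m³/day.

2.26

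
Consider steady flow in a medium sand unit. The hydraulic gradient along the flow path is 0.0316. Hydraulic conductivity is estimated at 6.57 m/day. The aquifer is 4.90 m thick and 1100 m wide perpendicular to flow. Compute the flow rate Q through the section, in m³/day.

Cross-sectional area A = 1100 × 4.90 = 5390 m².
Hydraulic gradient i = 0.0316.
Darcy's law: Q = K · A · i = 6.570 × 5390 × 0.03160 = 1119 m³/day.

1120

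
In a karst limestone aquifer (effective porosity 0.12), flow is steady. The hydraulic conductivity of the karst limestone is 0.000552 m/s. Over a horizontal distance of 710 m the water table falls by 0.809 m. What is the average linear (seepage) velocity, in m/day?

0.453

Convert K: 0.000552 m/s × 86400 = 47.69 m/day.
Hydraulic gradient i = Δh / L = 0.809 / 710 = 0.001139.
Darcy flux q = K · i = 47.69 × 0.001139 = 0.05434 m/day.
Seepage velocity v = q / n_e = 0.05434 / 0.12 = 0.4529 m/day.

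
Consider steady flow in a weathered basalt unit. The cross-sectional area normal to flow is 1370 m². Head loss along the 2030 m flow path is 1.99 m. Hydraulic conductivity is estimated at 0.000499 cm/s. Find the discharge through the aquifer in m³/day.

0.579

Convert K: 0.000499 cm/s × 864 = 0.4311 m/day.
Hydraulic gradient i = Δh / L = 1.99 / 2030 = 0.0009803.
Darcy's law: Q = K · A · i = 0.4311 × 1370 × 0.0009803 = 0.5790 m³/day.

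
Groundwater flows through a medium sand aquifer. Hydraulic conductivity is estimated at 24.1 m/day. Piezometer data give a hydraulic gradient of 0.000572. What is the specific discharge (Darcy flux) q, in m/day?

Hydraulic gradient i = 0.000572.
Specific discharge q = K · i = 24.10 × 0.0005720 = 0.01379 m/day.

0.0138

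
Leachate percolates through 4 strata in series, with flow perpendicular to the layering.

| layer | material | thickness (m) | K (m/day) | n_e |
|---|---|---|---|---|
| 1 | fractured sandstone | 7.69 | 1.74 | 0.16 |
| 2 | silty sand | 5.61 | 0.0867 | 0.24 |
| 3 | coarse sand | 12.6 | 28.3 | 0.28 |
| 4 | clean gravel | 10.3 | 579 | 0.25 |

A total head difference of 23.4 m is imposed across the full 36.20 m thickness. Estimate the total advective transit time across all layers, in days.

With flow normal to the layers, continuity requires the same specific discharge q through every layer.
Σ(b_i/K_i) = 7.69/1.74 + 5.61/0.0867 + 12.6/28.3 + 10.3/579 = 69.59 d.
q = Δh / Σ(b_i/K_i) = 23.4 / 69.59 = 0.3363 m/day.
In each layer the seepage velocity is v_i = q/n_i, so the layer transit time is t_i = b_i·n_i / q:
  layer 1 (fractured sandstone): t_1 = 7.69 × 0.16 / 0.3363 = 3.659 d
  layer 2 (silty sand): t_2 = 5.61 × 0.24 / 0.3363 = 4.004 d
  layer 3 (coarse sand): t_3 = 12.6 × 0.28 / 0.3363 = 10.49 d
  layer 4 (clean gravel): t_4 = 10.3 × 0.25 / 0.3363 = 7.658 d
Total t = Σ t_i = 25.81 days.

25.8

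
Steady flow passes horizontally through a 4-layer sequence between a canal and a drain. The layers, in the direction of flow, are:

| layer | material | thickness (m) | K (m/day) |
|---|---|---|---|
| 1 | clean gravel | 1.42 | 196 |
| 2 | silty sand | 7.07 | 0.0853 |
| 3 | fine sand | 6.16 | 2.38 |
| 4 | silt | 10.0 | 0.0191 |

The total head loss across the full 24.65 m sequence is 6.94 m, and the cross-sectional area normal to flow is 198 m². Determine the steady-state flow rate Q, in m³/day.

Flow is perpendicular to layering, so the layers act in series and the equivalent K is the thickness-weighted harmonic mean.
Total thickness L = 1.42 + 7.07 + 6.16 + 10.0 = 24.65 m.
Σ(b_i/K_i) = 1.42/196 + 7.07/0.0853 + 6.16/2.38 + 10.0/0.0191 = 609.0 d.
K_eq = L / Σ(b_i/K_i) = 24.65 / 609.0 = 0.04047 m/day.
Q = K_eq · A · (Δh/L) = 0.04047 × 198 × (6.94/24.65) = 2.256 m³/day.

2.26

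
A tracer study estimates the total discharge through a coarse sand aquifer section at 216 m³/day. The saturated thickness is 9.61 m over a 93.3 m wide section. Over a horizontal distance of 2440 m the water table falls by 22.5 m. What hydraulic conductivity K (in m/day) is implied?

Cross-sectional area A = 93.3 × 9.61 = 896.6 m².
Hydraulic gradient i = Δh / L = 22.5 / 2440 = 0.009221.
From Q = K·A·i, K = Q / (A·i) = 216 / (896.6 × 0.009221) = 26.12 m/day.

26.1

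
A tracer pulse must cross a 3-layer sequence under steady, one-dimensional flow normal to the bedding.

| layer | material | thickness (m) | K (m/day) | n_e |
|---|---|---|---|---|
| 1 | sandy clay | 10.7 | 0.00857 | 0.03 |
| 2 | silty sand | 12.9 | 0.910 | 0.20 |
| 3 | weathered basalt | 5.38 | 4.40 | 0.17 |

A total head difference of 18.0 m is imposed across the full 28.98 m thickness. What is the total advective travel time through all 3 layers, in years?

With flow normal to the layers, continuity requires the same specific discharge q through every layer.
Σ(b_i/K_i) = 10.7/0.00857 + 12.9/0.910 + 5.38/4.40 = 1264 d.
q = Δh / Σ(b_i/K_i) = 18.0 / 1264 = 0.01424 m/day.
In each layer the seepage velocity is v_i = q/n_i, so the layer transit time is t_i = b_i·n_i / q:
  layer 1 (sandy clay): t_1 = 10.7 × 0.03 / 0.01424 = 22.54 d
  layer 2 (silty sand): t_2 = 12.9 × 0.20 / 0.01424 = 181.2 d
  layer 3 (weathered basalt): t_3 = 5.38 × 0.17 / 0.01424 = 64.22 d
Total t = Σ t_i = 267.9 days = 0.7335 years.

0.734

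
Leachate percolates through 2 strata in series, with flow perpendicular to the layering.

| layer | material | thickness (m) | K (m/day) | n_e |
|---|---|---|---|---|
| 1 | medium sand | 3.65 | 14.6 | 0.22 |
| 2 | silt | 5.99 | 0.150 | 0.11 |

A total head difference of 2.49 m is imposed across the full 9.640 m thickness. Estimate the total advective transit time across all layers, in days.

With flow normal to the layers, continuity requires the same specific discharge q through every layer.
Σ(b_i/K_i) = 3.65/14.6 + 5.99/0.150 = 40.18 d.
q = Δh / Σ(b_i/K_i) = 2.49 / 40.18 = 0.06197 m/day.
In each layer the seepage velocity is v_i = q/n_i, so the layer transit time is t_i = b_i·n_i / q:
  layer 1 (medium sand): t_1 = 3.65 × 0.22 / 0.06197 = 12.96 d
  layer 2 (silt): t_2 = 5.99 × 0.11 / 0.06197 = 10.63 d
Total t = Σ t_i = 23.59 days.

23.6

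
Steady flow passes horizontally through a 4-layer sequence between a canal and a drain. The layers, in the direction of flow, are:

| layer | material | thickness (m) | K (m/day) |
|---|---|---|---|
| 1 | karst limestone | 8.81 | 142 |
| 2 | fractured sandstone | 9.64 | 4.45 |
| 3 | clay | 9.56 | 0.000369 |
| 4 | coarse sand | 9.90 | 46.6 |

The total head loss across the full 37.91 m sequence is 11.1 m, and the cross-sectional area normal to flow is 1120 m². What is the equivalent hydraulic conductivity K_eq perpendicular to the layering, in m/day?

0.00146

Flow is perpendicular to layering, so the layers act in series and the equivalent K is the thickness-weighted harmonic mean.
Total thickness L = 8.81 + 9.64 + 9.56 + 9.90 = 37.91 m.
Σ(b_i/K_i) = 8.81/142 + 9.64/4.45 + 9.56/0.000369 + 9.90/46.6 = 25910 d.
K_eq = L / Σ(b_i/K_i) = 37.91 / 25910 = 0.001463 m/day.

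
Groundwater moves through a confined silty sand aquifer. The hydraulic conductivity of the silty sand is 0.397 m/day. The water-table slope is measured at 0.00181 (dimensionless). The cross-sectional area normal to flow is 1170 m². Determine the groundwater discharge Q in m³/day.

0.841

Hydraulic gradient i = 0.00181.
Darcy's law: Q = K · A · i = 0.3970 × 1170 × 0.001810 = 0.8407 m³/day.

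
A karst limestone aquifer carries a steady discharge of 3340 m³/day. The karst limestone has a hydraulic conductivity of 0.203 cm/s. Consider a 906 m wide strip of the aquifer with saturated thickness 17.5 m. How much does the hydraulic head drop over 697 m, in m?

0.837

Convert K: 0.203 cm/s × 864 = 175.4 m/day.
Cross-sectional area A = 906 × 17.5 = 15855 m².
From Q = K·A·i, i = Q / (K·A) = 3340 / (175.4 × 15855) = 0.001201.
Head loss Δh = i · L = 0.001201 × 697 = 0.8371 m.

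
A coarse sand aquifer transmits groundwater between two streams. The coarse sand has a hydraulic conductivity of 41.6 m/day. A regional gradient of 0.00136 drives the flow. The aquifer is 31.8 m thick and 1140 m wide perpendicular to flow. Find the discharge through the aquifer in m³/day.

2050

Cross-sectional area A = 1140 × 31.8 = 36252 m².
Hydraulic gradient i = 0.00136.
Darcy's law: Q = K · A · i = 41.60 × 36252 × 0.001360 = 2051 m³/day.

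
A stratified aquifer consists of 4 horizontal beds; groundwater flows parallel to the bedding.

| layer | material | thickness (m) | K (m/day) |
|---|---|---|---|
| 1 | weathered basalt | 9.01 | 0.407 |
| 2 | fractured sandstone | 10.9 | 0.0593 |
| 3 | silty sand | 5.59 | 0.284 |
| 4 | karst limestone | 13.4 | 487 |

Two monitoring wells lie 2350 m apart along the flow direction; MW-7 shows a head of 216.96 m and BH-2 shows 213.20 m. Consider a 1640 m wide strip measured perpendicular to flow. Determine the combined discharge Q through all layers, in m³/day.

17100

Flow is parallel to layering, so each bed carries its own Darcy discharge and the transmissivities add.
Σ(K_i·b_i) = 0.407×9.01 + 0.0593×10.9 + 0.284×5.59 + 487×13.4 = 6532 m²/day.
Hydraulic gradient i = (216.96 − 213.20) / 2350 = 3.76 / 2350 = 0.001600.
Q = Σ(K_i·b_i) · W · i = 6532 × 1640 × 0.001600 = 17139 m³/day.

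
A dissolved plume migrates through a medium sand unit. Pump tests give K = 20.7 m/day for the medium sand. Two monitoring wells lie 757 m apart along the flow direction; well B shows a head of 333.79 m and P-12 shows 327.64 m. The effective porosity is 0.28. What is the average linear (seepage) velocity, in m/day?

0.601

Hydraulic gradient i = (333.79 − 327.64) / 757 = 6.15 / 757 = 0.008124.
Darcy flux q = K · i = 20.70 × 0.008124 = 0.1682 m/day.
Seepage velocity v = q / n_e = 0.1682 / 0.28 = 0.6006 m/day.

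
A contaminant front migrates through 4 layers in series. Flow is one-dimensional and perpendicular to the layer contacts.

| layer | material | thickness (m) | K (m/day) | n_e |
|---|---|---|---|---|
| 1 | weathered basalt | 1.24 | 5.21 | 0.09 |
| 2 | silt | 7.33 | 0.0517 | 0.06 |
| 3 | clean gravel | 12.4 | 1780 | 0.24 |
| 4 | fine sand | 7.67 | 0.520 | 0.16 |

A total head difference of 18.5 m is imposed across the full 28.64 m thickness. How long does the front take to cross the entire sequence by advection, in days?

40.3

With flow normal to the layers, continuity requires the same specific discharge q through every layer.
Σ(b_i/K_i) = 1.24/5.21 + 7.33/0.0517 + 12.4/1780 + 7.67/0.520 = 156.8 d.
q = Δh / Σ(b_i/K_i) = 18.5 / 156.8 = 0.1180 m/day.
In each layer the seepage velocity is v_i = q/n_i, so the layer transit time is t_i = b_i·n_i / q:
  layer 1 (weathered basalt): t_1 = 1.24 × 0.09 / 0.1180 = 0.9457 d
  layer 2 (silt): t_2 = 7.33 × 0.06 / 0.1180 = 3.727 d
  layer 3 (clean gravel): t_3 = 12.4 × 0.24 / 0.1180 = 25.22 d
  layer 4 (fine sand): t_4 = 7.67 × 0.16 / 0.1180 = 10.40 d
Total t = Σ t_i = 40.29 days.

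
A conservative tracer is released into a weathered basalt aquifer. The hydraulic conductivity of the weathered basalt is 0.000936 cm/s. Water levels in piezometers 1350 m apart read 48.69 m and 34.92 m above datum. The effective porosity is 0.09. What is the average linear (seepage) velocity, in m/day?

Convert K: 0.000936 cm/s × 864 = 0.8087 m/day.
Hydraulic gradient i = (48.69 − 34.92) / 1350 = 13.77 / 1350 = 0.01020.
Darcy flux q = K · i = 0.8087 × 0.01020 = 0.008249 m/day.
Seepage velocity v = q / n_e = 0.008249 / 0.09 = 0.09165 m/day.

0.0917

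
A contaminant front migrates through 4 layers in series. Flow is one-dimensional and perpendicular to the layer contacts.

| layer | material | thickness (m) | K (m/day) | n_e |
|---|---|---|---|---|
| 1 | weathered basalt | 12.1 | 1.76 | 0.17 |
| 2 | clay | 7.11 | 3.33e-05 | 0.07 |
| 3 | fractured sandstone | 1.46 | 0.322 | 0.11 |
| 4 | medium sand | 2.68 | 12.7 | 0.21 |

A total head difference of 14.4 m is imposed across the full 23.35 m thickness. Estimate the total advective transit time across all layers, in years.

With flow normal to the layers, continuity requires the same specific discharge q through every layer.
Σ(b_i/K_i) = 12.1/1.76 + 7.11/3.33e-05 + 1.46/0.322 + 2.68/12.7 = 2.135e+05 d.
q = Δh / Σ(b_i/K_i) = 14.4 / 2.135e+05 = 6.744e-05 m/day.
In each layer the seepage velocity is v_i = q/n_i, so the layer transit time is t_i = b_i·n_i / q:
  layer 1 (weathered basalt): t_1 = 12.1 × 0.17 / 6.744e-05 = 30501 d
  layer 2 (clay): t_2 = 7.11 × 0.07 / 6.744e-05 = 7380 d
  layer 3 (fractured sandstone): t_3 = 1.46 × 0.11 / 6.744e-05 = 2381 d
  layer 4 (medium sand): t_4 = 2.68 × 0.21 / 6.744e-05 = 8345 d
Total t = Σ t_i = 48608 days = 133.1 years.

133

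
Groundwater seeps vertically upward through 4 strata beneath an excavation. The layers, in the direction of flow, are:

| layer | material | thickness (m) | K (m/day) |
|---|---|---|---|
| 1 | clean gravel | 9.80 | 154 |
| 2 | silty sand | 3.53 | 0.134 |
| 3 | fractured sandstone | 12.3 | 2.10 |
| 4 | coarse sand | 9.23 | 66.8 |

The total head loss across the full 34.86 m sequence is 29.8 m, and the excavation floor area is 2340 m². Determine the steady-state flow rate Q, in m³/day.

2150

Flow is perpendicular to layering, so the layers act in series and the equivalent K is the thickness-weighted harmonic mean.
Total thickness L = 9.80 + 3.53 + 12.3 + 9.23 = 34.86 m.
Σ(b_i/K_i) = 9.80/154 + 3.53/0.134 + 12.3/2.10 + 9.23/66.8 = 32.40 d.
K_eq = L / Σ(b_i/K_i) = 34.86 / 32.40 = 1.076 m/day.
Q = K_eq · A · (Δh/L) = 1.076 × 2340 × (29.8/34.86) = 2152 m³/day.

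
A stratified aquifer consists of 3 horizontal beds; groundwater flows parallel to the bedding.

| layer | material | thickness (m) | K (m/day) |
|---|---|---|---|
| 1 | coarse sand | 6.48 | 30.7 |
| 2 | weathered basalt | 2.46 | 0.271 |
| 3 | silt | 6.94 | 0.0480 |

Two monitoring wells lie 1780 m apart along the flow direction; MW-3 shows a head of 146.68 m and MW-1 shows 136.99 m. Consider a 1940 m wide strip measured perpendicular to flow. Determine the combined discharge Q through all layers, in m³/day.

Flow is parallel to layering, so each bed carries its own Darcy discharge and the transmissivities add.
Σ(K_i·b_i) = 30.7×6.48 + 0.271×2.46 + 0.0480×6.94 = 199.9 m²/day.
Hydraulic gradient i = (146.68 − 136.99) / 1780 = 9.69 / 1780 = 0.005444.
Q = Σ(K_i·b_i) · W · i = 199.9 × 1940 × 0.005444 = 2112 m³/day.

2110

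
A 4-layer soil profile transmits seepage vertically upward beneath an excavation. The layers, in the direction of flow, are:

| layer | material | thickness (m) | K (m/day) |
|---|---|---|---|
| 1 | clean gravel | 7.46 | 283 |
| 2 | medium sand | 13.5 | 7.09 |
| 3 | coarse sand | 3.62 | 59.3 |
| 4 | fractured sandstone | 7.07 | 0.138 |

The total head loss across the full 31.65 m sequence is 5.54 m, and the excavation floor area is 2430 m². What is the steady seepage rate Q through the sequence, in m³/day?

253

Flow is perpendicular to layering, so the layers act in series and the equivalent K is the thickness-weighted harmonic mean.
Total thickness L = 7.46 + 13.5 + 3.62 + 7.07 = 31.65 m.
Σ(b_i/K_i) = 7.46/283 + 13.5/7.09 + 3.62/59.3 + 7.07/0.138 = 53.22 d.
K_eq = L / Σ(b_i/K_i) = 31.65 / 53.22 = 0.5947 m/day.
Q = K_eq · A · (Δh/L) = 0.5947 × 2430 × (5.54/31.65) = 252.9 m³/day.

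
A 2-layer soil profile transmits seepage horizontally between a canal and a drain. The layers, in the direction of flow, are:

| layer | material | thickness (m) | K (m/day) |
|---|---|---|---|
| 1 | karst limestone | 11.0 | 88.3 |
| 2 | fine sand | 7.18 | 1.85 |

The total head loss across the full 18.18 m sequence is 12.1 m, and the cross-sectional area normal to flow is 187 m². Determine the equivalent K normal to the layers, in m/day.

Flow is perpendicular to layering, so the layers act in series and the equivalent K is the thickness-weighted harmonic mean.
Total thickness L = 11.0 + 7.18 = 18.18 m.
Σ(b_i/K_i) = 11.0/88.3 + 7.18/1.85 = 4.006 d.
K_eq = L / Σ(b_i/K_i) = 18.18 / 4.006 = 4.539 m/day.

4.54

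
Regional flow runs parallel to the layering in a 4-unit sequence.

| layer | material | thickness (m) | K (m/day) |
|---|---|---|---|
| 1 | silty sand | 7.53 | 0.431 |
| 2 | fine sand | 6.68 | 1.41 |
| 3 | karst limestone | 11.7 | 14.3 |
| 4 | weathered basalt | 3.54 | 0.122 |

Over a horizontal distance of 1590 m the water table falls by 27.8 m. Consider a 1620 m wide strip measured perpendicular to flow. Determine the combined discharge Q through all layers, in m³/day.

5110

Flow is parallel to layering, so each bed carries its own Darcy discharge and the transmissivities add.
Σ(K_i·b_i) = 0.431×7.53 + 1.41×6.68 + 14.3×11.7 + 0.122×3.54 = 180.4 m²/day.
Hydraulic gradient i = Δh / L = 27.8 / 1590 = 0.01748.
Q = Σ(K_i·b_i) · W · i = 180.4 × 1620 × 0.01748 = 5110 m³/day.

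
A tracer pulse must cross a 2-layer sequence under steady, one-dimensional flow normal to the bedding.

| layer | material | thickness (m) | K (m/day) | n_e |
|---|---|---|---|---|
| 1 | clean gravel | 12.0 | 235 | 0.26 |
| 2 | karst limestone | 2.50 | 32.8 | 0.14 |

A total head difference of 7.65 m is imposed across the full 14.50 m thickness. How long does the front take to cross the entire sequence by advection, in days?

With flow normal to the layers, continuity requires the same specific discharge q through every layer.
Σ(b_i/K_i) = 12.0/235 + 2.50/32.8 = 0.1273 d.
q = Δh / Σ(b_i/K_i) = 7.65 / 0.1273 = 60.10 m/day.
In each layer the seepage velocity is v_i = q/n_i, so the layer transit time is t_i = b_i·n_i / q:
  layer 1 (clean gravel): t_1 = 12.0 × 0.26 / 60.10 = 0.05191 d
  layer 2 (karst limestone): t_2 = 2.50 × 0.14 / 60.10 = 0.005823 d
Total t = Σ t_i = 0.05774 days.

0.0577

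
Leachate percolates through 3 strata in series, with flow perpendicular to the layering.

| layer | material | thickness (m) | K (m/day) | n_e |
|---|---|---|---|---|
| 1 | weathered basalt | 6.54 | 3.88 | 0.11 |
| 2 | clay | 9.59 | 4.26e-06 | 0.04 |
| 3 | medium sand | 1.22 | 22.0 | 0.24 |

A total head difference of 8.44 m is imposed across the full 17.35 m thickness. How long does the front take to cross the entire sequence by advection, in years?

1020

With flow normal to the layers, continuity requires the same specific discharge q through every layer.
Σ(b_i/K_i) = 6.54/3.88 + 9.59/4.26e-06 + 1.22/22.0 = 2.251e+06 d.
q = Δh / Σ(b_i/K_i) = 8.44 / 2.251e+06 = 3.749e-06 m/day.
In each layer the seepage velocity is v_i = q/n_i, so the layer transit time is t_i = b_i·n_i / q:
  layer 1 (weathered basalt): t_1 = 6.54 × 0.11 / 3.749e-06 = 1.919e+05 d
  layer 2 (clay): t_2 = 9.59 × 0.04 / 3.749e-06 = 1.023e+05 d
  layer 3 (medium sand): t_3 = 1.22 × 0.24 / 3.749e-06 = 78098 d
Total t = Σ t_i = 3.723e+05 days = 1019 years.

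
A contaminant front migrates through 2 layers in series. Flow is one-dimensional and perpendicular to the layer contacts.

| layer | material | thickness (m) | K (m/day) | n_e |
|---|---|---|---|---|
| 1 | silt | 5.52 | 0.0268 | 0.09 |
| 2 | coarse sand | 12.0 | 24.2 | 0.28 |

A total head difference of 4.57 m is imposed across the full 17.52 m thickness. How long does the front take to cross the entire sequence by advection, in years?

0.477

With flow normal to the layers, continuity requires the same specific discharge q through every layer.
Σ(b_i/K_i) = 5.52/0.0268 + 12.0/24.2 = 206.5 d.
q = Δh / Σ(b_i/K_i) = 4.57 / 206.5 = 0.02213 m/day.
In each layer the seepage velocity is v_i = q/n_i, so the layer transit time is t_i = b_i·n_i / q:
  layer 1 (silt): t_1 = 5.52 × 0.09 / 0.02213 = 22.44 d
  layer 2 (coarse sand): t_2 = 12.0 × 0.28 / 0.02213 = 151.8 d
Total t = Σ t_i = 174.2 days = 0.4771 years.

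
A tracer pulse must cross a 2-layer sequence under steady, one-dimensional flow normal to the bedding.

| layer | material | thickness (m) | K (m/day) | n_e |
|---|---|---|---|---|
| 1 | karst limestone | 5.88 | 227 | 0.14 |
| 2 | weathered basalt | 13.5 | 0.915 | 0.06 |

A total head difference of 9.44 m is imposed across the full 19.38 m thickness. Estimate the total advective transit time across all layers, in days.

2.56

With flow normal to the layers, continuity requires the same specific discharge q through every layer.
Σ(b_i/K_i) = 5.88/227 + 13.5/0.915 = 14.78 d.
q = Δh / Σ(b_i/K_i) = 9.44 / 14.78 = 0.6387 m/day.
In each layer the seepage velocity is v_i = q/n_i, so the layer transit time is t_i = b_i·n_i / q:
  layer 1 (karst limestone): t_1 = 5.88 × 0.14 / 0.6387 = 1.289 d
  layer 2 (weathered basalt): t_2 = 13.5 × 0.06 / 0.6387 = 1.268 d
Total t = Σ t_i = 2.557 days.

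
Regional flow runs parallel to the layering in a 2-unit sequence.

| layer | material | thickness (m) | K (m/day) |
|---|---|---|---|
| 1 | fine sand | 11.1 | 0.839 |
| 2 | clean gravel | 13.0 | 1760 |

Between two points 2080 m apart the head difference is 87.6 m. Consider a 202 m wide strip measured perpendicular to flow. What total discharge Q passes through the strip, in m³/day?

195000

Flow is parallel to layering, so each bed carries its own Darcy discharge and the transmissivities add.
Σ(K_i·b_i) = 0.839×11.1 + 1760×13.0 = 22889 m²/day.
Hydraulic gradient i = Δh / L = 87.6 / 2080 = 0.04212.
Q = Σ(K_i·b_i) · W · i = 22889 × 202 × 0.04212 = 1.947e+05 m³/day.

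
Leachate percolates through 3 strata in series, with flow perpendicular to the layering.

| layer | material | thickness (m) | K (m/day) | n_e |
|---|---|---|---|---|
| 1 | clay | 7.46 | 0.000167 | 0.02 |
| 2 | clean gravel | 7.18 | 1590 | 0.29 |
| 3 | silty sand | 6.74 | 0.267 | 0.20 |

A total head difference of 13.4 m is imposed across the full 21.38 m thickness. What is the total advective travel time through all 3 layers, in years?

32.7

With flow normal to the layers, continuity requires the same specific discharge q through every layer.
Σ(b_i/K_i) = 7.46/0.000167 + 7.18/1590 + 6.74/0.267 = 44696 d.
q = Δh / Σ(b_i/K_i) = 13.4 / 44696 = 0.0002998 m/day.
In each layer the seepage velocity is v_i = q/n_i, so the layer transit time is t_i = b_i·n_i / q:
  layer 1 (clay): t_1 = 7.46 × 0.02 / 0.0002998 = 497.7 d
  layer 2 (clean gravel): t_2 = 7.18 × 0.29 / 0.0002998 = 6945 d
  layer 3 (silty sand): t_3 = 6.74 × 0.20 / 0.0002998 = 4496 d
Total t = Σ t_i = 11939 days = 32.69 years.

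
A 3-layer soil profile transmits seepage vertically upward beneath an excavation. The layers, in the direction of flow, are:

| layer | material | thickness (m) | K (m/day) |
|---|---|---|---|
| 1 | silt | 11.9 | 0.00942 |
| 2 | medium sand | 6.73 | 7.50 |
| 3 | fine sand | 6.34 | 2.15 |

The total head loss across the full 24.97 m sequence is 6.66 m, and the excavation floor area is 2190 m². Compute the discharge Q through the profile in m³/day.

11.5

Flow is perpendicular to layering, so the layers act in series and the equivalent K is the thickness-weighted harmonic mean.
Total thickness L = 11.9 + 6.73 + 6.34 = 24.97 m.
Σ(b_i/K_i) = 11.9/0.00942 + 6.73/7.50 + 6.34/2.15 = 1267 d.
K_eq = L / Σ(b_i/K_i) = 24.97 / 1267 = 0.01971 m/day.
Q = K_eq · A · (Δh/L) = 0.01971 × 2190 × (6.66/24.97) = 11.51 m³/day.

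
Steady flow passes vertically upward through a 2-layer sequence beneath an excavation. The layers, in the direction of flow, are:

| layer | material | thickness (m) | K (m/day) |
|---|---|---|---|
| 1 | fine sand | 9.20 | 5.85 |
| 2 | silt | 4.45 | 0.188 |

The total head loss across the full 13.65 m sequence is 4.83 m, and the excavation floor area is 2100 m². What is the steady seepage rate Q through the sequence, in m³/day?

402

Flow is perpendicular to layering, so the layers act in series and the equivalent K is the thickness-weighted harmonic mean.
Total thickness L = 9.20 + 4.45 = 13.65 m.
Σ(b_i/K_i) = 9.20/5.85 + 4.45/0.188 = 25.24 d.
K_eq = L / Σ(b_i/K_i) = 13.65 / 25.24 = 0.5407 m/day.
Q = K_eq · A · (Δh/L) = 0.5407 × 2100 × (4.83/13.65) = 401.8 m³/day.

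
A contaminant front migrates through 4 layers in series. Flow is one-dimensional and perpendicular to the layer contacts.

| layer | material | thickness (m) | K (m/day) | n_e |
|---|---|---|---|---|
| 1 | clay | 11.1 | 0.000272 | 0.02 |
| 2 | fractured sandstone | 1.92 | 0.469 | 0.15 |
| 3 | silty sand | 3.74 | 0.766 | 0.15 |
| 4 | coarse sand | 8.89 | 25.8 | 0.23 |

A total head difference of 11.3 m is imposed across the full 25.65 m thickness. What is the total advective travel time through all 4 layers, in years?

With flow normal to the layers, continuity requires the same specific discharge q through every layer.
Σ(b_i/K_i) = 11.1/0.000272 + 1.92/0.469 + 3.74/0.766 + 8.89/25.8 = 40818 d.
q = Δh / Σ(b_i/K_i) = 11.3 / 40818 = 0.0002768 m/day.
In each layer the seepage velocity is v_i = q/n_i, so the layer transit time is t_i = b_i·n_i / q:
  layer 1 (clay): t_1 = 11.1 × 0.02 / 0.0002768 = 801.9 d
  layer 2 (fractured sandstone): t_2 = 1.92 × 0.15 / 0.0002768 = 1040 d
  layer 3 (silty sand): t_3 = 3.74 × 0.15 / 0.0002768 = 2026 d
  layer 4 (coarse sand): t_4 = 8.89 × 0.23 / 0.0002768 = 7386 d
Total t = Σ t_i = 11255 days = 30.81 years.

30.8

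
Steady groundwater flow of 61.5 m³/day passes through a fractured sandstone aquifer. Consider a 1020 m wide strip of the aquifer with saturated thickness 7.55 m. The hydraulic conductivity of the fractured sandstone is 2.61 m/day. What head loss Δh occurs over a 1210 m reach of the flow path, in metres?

Cross-sectional area A = 1020 × 7.55 = 7701 m².
From Q = K·A·i, i = Q / (K·A) = 61.5 / (2.610 × 7701) = 0.003060.
Head loss Δh = i · L = 0.003060 × 1210 = 3.702 m.

3.70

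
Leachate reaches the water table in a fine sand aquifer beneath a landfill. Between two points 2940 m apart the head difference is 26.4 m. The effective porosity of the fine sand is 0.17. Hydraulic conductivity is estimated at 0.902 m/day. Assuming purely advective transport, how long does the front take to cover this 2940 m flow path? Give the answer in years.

Hydraulic gradient i = Δh / L = 26.4 / 2940 = 0.008980.
Darcy flux q = K · i = 0.9020 × 0.008980 = 0.008100 m/day.
Seepage velocity v = q / n_e = 0.008100 / 0.17 = 0.04764 m/day.
Travel time t = L / v = 2940 / 0.04764 = 61707 days = 168.9 years.

169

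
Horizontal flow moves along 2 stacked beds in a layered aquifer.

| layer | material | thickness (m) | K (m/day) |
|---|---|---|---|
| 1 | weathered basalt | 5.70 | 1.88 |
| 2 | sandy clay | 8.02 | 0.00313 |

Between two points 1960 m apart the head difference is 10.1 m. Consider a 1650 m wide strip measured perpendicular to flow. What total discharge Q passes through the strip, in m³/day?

Flow is parallel to layering, so each bed carries its own Darcy discharge and the transmissivities add.
Σ(K_i·b_i) = 1.88×5.70 + 0.00313×8.02 = 10.74 m²/day.
Hydraulic gradient i = Δh / L = 10.1 / 1960 = 0.005153.
Q = Σ(K_i·b_i) · W · i = 10.74 × 1650 × 0.005153 = 91.33 m³/day.

91.3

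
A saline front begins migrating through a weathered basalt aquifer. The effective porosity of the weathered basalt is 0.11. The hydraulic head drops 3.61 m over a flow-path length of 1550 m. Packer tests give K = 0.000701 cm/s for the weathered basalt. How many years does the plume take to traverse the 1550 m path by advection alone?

331

Convert K: 0.000701 cm/s × 864 = 0.6057 m/day.
Hydraulic gradient i = Δh / L = 3.61 / 1550 = 0.002329.
Darcy flux q = K · i = 0.6057 × 0.002329 = 0.001411 m/day.
Seepage velocity v = q / n_e = 0.001411 / 0.11 = 0.01282 m/day.
Travel time t = L / v = 1550 / 0.01282 = 1.209e+05 days = 330.9 years.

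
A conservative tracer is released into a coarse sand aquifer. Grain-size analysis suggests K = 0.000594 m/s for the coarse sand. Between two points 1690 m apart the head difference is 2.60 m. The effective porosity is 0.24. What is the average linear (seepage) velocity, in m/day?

0.329

Convert K: 0.000594 m/s × 86400 = 51.32 m/day.
Hydraulic gradient i = Δh / L = 2.60 / 1690 = 0.001538.
Darcy flux q = K · i = 51.32 × 0.001538 = 0.07896 m/day.
Seepage velocity v = q / n_e = 0.07896 / 0.24 = 0.3290 m/day.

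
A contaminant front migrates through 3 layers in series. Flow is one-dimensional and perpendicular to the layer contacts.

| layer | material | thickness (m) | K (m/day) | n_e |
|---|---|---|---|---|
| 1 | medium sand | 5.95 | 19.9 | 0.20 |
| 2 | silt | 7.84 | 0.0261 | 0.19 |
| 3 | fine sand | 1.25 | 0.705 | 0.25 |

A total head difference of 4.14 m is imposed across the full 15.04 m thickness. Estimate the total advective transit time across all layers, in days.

219

With flow normal to the layers, continuity requires the same specific discharge q through every layer.
Σ(b_i/K_i) = 5.95/19.9 + 7.84/0.0261 + 1.25/0.705 = 302.5 d.
q = Δh / Σ(b_i/K_i) = 4.14 / 302.5 = 0.01369 m/day.
In each layer the seepage velocity is v_i = q/n_i, so the layer transit time is t_i = b_i·n_i / q:
  layer 1 (medium sand): t_1 = 5.95 × 0.20 / 0.01369 = 86.94 d
  layer 2 (silt): t_2 = 7.84 × 0.19 / 0.01369 = 108.8 d
  layer 3 (fine sand): t_3 = 1.25 × 0.25 / 0.01369 = 22.83 d
Total t = Σ t_i = 218.6 days.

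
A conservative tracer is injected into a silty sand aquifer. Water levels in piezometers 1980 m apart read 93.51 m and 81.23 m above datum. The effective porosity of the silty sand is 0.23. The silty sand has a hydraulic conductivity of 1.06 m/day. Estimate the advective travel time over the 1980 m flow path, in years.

190

Hydraulic gradient i = (93.51 − 81.23) / 1980 = 12.28 / 1980 = 0.006202.
Darcy flux q = K · i = 1.060 × 0.006202 = 0.006574 m/day.
Seepage velocity v = q / n_e = 0.006574 / 0.23 = 0.02858 m/day.
Travel time t = L / v = 1980 / 0.02858 = 69271 days = 189.7 years.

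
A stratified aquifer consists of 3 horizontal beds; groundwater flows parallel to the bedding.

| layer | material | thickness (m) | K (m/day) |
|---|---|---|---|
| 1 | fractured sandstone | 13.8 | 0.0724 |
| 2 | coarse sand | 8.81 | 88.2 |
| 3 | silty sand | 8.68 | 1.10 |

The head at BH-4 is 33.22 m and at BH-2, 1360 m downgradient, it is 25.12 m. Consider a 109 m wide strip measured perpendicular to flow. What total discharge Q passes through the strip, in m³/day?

511

Flow is parallel to layering, so each bed carries its own Darcy discharge and the transmissivities add.
Σ(K_i·b_i) = 0.0724×13.8 + 88.2×8.81 + 1.10×8.68 = 787.6 m²/day.
Hydraulic gradient i = (33.22 − 25.12) / 1360 = 8.1 / 1360 = 0.005956.
Q = Σ(K_i·b_i) · W · i = 787.6 × 109 × 0.005956 = 511.3 m³/day.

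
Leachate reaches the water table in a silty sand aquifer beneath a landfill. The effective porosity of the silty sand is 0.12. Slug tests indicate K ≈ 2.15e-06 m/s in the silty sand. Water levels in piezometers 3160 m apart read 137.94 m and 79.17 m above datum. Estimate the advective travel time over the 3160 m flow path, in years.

301

Convert K: 2.15e-06 m/s × 86400 = 0.1858 m/day.
Hydraulic gradient i = (137.94 − 79.17) / 3160 = 58.77 / 3160 = 0.01860.
Darcy flux q = K · i = 0.1858 × 0.01860 = 0.003455 m/day.
Seepage velocity v = q / n_e = 0.003455 / 0.12 = 0.02879 m/day.
Travel time t = L / v = 3160 / 0.02879 = 1.098e+05 days = 300.5 years.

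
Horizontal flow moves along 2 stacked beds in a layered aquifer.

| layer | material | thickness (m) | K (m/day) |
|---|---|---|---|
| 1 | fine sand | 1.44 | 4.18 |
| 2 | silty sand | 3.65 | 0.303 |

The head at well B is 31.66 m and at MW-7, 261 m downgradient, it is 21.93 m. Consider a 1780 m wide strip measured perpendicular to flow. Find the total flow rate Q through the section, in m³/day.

Flow is parallel to layering, so each bed carries its own Darcy discharge and the transmissivities add.
Σ(K_i·b_i) = 4.18×1.44 + 0.303×3.65 = 7.125 m²/day.
Hydraulic gradient i = (31.66 − 21.93) / 261 = 9.73 / 261 = 0.03728.
Q = Σ(K_i·b_i) · W · i = 7.125 × 1780 × 0.03728 = 472.8 m³/day.

473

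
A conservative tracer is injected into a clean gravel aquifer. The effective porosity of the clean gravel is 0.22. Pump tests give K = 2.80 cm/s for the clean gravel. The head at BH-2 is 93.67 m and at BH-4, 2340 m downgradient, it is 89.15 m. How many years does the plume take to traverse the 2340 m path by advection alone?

0.302

Convert K: 2.80 cm/s × 864 = 2419 m/day.
Hydraulic gradient i = (93.67 − 89.15) / 2340 = 4.52 / 2340 = 0.001932.
Darcy flux q = K · i = 2419 × 0.001932 = 4.673 m/day.
Seepage velocity v = q / n_e = 4.673 / 0.22 = 21.24 m/day.
Travel time t = L / v = 2340 / 21.24 = 110.2 days = 0.3016 years.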